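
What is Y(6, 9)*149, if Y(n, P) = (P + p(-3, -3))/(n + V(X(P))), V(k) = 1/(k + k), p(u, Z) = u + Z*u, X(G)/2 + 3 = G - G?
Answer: 26820/71 ≈ 377.75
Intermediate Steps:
X(G) = -6 (X(G) = -6 + 2*(G - G) = -6 + 2*0 = -6 + 0 = -6)
V(k) = 1/(2*k)
Y(n, P) = (6 + P)/(-1/12 + n) (Y(n, P) = (P - 3*(1 - 3))/(n + (½)/(-6)) = (P - 3*(-2))/(n + (½)*(-⅙)) = (P + 6)/(n - 1/12) = (6 + P)/(-1/12 + n))
Y(6, 9)*149 = (12*(6 + 9)/(-1 + 12*6))*149 = (12*15/(-1 + 72))*149 = (12*15/71)*149 = (12*(1/71)*15)*149 = (180/71)*149 = 26820/71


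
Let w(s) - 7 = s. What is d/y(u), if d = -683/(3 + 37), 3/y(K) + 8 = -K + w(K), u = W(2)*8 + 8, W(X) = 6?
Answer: 683/120 ≈ 5.6917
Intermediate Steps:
w(s) = 7 + s
u = 56 (u = 6*8 + 8 = 48 + 8 = 56)
y(K) = -3 (y(K) = 3/(-8 + (-K + (7 + K))) = 3/(-8 + 7) = 3/(-1) = 3*(-1) = -3)
d = -683/40 ≈ -17.075
d/y(u) = -683/40/(-3) = -683/40*(-⅓) = 683/120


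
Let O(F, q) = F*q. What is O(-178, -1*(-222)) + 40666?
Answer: 1150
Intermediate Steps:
O(-178, -1*(-222)) + 40666 = -(-178)*(-222) + 40666 = -178*222 + 40666 = -39516 + 40666 = 1150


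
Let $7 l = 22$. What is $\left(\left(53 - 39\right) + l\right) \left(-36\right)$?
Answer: $- \frac{4320}{7} \approx -617.14$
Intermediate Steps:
$l = \frac{22}{7}$ ($l = \frac{1}{7} \cdot 22 = \frac{22}{7} \approx 3.1429$)
$\left(\left(53 - 39\right) + l\right) \left(-36\right) = \left(\left(53 - 39\right) + \frac{22}{7}\right) \left(-36\right) = \left(14 + \frac{22}{7}\right) \left(-36\right) = \frac{120}{7} \left(-36\right) = - \frac{4320}{7}$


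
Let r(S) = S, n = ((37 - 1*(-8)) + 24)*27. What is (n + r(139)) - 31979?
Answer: -29977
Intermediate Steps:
n = 1863 (n = ((37 + 8) + 24)*27 = (45 + 24)*27 = 69*27 = 1863)
(n + r(139)) - 31979 = (1863 + 139) - 31979 = 2002 - 31979 = -29977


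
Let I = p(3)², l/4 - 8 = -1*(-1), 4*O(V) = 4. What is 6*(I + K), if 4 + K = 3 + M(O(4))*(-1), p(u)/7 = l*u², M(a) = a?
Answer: 30862932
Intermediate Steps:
O(V) = 1 (O(V) = (¼)*4 = 1)
l = 36 (l = 32 + 4*(-1*(-1)) = 32 + 4*1 = 32 + 4 = 36)
p(u) = 252*u² (p(u) = 7*(36*u²) = 252*u²)
K = -2 (K = -4 + (3 + 1*(-1)) = -4 + (3 - 1) = -4 + 2 = -2)
I = 5143824 (I = (252*3²)² = (252*9)² = 2268² = 5143824)
6*(I + K) = 6*(5143824 - 2) = 6*5143822 = 30862932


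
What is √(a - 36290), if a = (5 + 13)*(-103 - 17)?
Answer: 5*I*√1538 ≈ 196.09*I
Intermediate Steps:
a = -2160 (a = 18*(-120) = -2160)
√(a - 36290) = √(-2160 - 36290) = √(-38450) = 5*I*√1538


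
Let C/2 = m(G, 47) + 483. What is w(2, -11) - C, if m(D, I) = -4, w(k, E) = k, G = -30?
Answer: -956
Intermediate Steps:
C = 958 (C = 2*(-4 + 483) = 2*479 = 958)
w(2, -11) - C = 2 - 1*958 = 2 - 958 = -956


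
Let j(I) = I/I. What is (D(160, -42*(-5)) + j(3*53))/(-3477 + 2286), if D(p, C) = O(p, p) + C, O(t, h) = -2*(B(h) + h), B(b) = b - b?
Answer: 109/1191 ≈ 0.091520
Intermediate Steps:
B(b) = 0
O(t, h) = -2*h (O(t, h) = -2*(0 + h) = -2*h)
j(I) = 1
D(p, C) = C - 2*p (D(p, C) = -2*p + C = C - 2*p)
(D(160, -42*(-5)) + j(3*53))/(-3477 + 2286) = ((-42*(-5) - 2*160) + 1)/(-3477 + 2286) = ((210 - 320) + 1)/(-1191) = (-110 + 1)*(-1/1191) = -109*(-1/1191) = 109/1191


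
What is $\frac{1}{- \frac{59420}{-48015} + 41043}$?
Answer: $\frac{9603}{394147813} \approx 2.4364 \cdot 10^{-5}$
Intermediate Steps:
$\frac{1}{- \frac{59420}{-48015} + 41043} = \frac{1}{\left(-59420\right) \left(- \frac{1}{48015}\right) + 41043} = \frac{1}{\frac{11884}{9603} + 41043} = \frac{1}{\frac{394147813}{9603}} = \frac{9603}{394147813}$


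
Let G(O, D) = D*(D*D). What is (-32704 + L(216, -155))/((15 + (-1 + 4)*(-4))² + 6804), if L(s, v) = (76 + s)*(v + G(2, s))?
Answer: 980869756/2271 ≈ 4.3191e+5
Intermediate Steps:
G(O, D) = D³ (G(O, D) = D*D² = D³)
L(s, v) = (76 + s)*(v + s³)
(-32704 + L(216, -155))/((15 + (-1 + 4)*(-4))² + 6804) = (-32704 + (216⁴ + 76*(-155) + 76*216³ + 216*(-155)))/((15 + (-1 + 4)*(-4))² + 6804) = (-32704 + (2176782336 - 11780 + 76*10077696 - 33480))/((15 + 3*(-4))² + 6804) = (-32704 + (2176782336 - 11780 + 765904896 - 33480))/((15 - 12)² + 6804) = (-32704 + 2942641972)/(3² + 6804) = 2942609268/(9 + 6804) = 2942609268/6813 = 2942609268*(1/6813) = 980869756/2271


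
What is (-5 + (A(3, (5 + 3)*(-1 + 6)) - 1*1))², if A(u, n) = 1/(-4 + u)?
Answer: 49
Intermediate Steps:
(-5 + (A(3, (5 + 3)*(-1 + 6)) - 1*1))² = (-5 + (1/(-4 + 3) - 1*1))² = (-5 + (1/(-1) - 1))² = (-5 + (-1 - 1))² = (-5 - 2)² = (-7)² = 49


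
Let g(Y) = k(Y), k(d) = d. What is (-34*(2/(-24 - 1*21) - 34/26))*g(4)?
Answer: 107576/585 ≈ 183.89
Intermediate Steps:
g(Y) = Y
(-34*(2/(-24 - 1*21) - 34/26))*g(4) = -34*(2/(-24 - 1*21) - 34/26)*4 = -34*(2/(-24 - 21) - 34*1/26)*4 = -34*(2/(-45) - 17/13)*4 = -34*(2*(-1/45) - 17/13)*4 = -34*(-2/45 - 17/13)*4 = -34*(-791/585)*4 = (26894/585)*4 = 107576/585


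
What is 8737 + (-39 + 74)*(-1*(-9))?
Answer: 9052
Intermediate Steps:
8737 + (-39 + 74)*(-1*(-9)) = 8737 + 35*9 = 8737 + 315 = 9052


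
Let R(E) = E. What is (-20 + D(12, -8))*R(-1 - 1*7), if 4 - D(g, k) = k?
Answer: 64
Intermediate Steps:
D(g, k) = 4 - k
(-20 + D(12, -8))*R(-1 - 1*7) = (-20 + (4 - 1*(-8)))*(-1 - 1*7) = (-20 + (4 + 8))*(-1 - 7) = (-20 + 12)*(-8) = -8*(-8) = 64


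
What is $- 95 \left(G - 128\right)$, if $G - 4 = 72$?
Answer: $4940$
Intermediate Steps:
$G = 76$ ($G = 4 + 72 = 76$)
$- 95 \left(G - 128\right) = - 95 \left(76 - 128\right) = \left(-95\right) \left(-52\right) = 4940$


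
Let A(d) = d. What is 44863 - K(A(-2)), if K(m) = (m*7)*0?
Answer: 44863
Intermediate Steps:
K(m) = 0 (K(m) = (7*m)*0 = 0)
44863 - K(A(-2)) = 44863 - 1*0 = 44863 + 0 = 44863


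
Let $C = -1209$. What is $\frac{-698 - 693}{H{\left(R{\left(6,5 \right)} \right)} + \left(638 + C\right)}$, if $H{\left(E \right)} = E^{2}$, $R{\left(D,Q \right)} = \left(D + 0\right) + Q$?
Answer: $\frac{1391}{450} \approx 3.0911$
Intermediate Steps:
$R{\left(D,Q \right)} = D + Q$
$\frac{-698 - 693}{H{\left(R{\left(6,5 \right)} \right)} + \left(638 + C\right)} = \frac{-698 - 693}{\left(6 + 5\right)^{2} + \left(638 - 1209\right)} = - \frac{1391}{11^{2} - 571} = - \frac{1391}{121 - 571} = - \frac{1391}{-450} = \left(-1391\right) \left(- \frac{1}{450}\right) = \frac{1391}{450}$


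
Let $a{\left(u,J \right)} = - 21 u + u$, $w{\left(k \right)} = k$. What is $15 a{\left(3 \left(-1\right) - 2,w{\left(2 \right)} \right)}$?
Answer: $1500$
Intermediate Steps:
$a{\left(u,J \right)} = - 20 u$
$15 a{\left(3 \left(-1\right) - 2,w{\left(2 \right)} \right)} = 15 \left(- 20 \left(3 \left(-1\right) - 2\right)\right) = 15 \left(- 20 \left(-3 - 2\right)\right) = 15 \left(\left(-20\right) \left(-5\right)\right) = 15 \cdot 100 = 1500$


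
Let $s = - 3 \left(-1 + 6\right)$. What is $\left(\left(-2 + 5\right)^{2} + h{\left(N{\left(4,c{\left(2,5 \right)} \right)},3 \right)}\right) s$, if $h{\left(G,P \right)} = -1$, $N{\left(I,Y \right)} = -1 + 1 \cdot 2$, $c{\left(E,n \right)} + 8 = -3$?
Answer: $-120$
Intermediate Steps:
$s = -15$ ($s = \left(-3\right) 5 = -15$)
$c{\left(E,n \right)} = -11$ ($c{\left(E,n \right)} = -8 - 3 = -11$)
$N{\left(I,Y \right)} = 1$ ($N{\left(I,Y \right)} = -1 + 2 = 1$)
$\left(\left(-2 + 5\right)^{2} + h{\left(N{\left(4,c{\left(2,5 \right)} \right)},3 \right)}\right) s = \left(\left(-2 + 5\right)^{2} - 1\right) \left(-15\right) = \left(3^{2} - 1\right) \left(-15\right) = \left(9 - 1\right) \left(-15\right) = 8 \left(-15\right) = -120$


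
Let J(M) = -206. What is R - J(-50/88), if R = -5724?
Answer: -5518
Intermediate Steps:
R - J(-50/88) = -5724 - 1*(-206) = -5724 + 206 = -5518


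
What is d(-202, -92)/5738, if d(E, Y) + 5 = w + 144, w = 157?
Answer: 148/2869 ≈ 0.051586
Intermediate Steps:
d(E, Y) = 296 (d(E, Y) = -5 + (157 + 144) = -5 + 301 = 296)
d(-202, -92)/5738 = 296/5738 = 296*(1/5738) = 148/2869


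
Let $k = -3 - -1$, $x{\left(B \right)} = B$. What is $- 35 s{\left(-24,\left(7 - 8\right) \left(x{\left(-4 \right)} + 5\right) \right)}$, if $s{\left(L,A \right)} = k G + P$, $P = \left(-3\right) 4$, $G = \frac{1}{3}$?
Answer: $\frac{1330}{3} \approx 443.33$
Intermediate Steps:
$k = -2$ ($k = -3 + 1 = -2$)
$G = \frac{1}{3} \approx 0.33333$
$P = -12$
$s{\left(L,A \right)} = - \frac{38}{3}$ ($s{\left(L,A \right)} = \left(-2\right) \frac{1}{3} - 12 = - \frac{2}{3} - 12 = - \frac{38}{3}$)
$- 35 s{\left(-24,\left(7 - 8\right) \left(x{\left(-4 \right)} + 5\right) \right)} = \left(-35\right) \left(- \frac{38}{3}\right) = \frac{1330}{3}$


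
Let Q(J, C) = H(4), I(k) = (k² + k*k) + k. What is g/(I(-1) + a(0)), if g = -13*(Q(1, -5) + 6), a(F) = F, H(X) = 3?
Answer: -117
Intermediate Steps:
I(k) = k + 2*k² (I(k) = (k² + k²) + k = 2*k² + k = k + 2*k²)
Q(J, C) = 3
g = -117 (g = -13*(3 + 6) = -13*9 = -117)
g/(I(-1) + a(0)) = -117/(-(1 + 2*(-1)) + 0) = -117/(-(1 - 2) + 0) = -117/(-1*(-1) + 0) = -117/(1 + 0) = -117/1 = 1*(-117) = -117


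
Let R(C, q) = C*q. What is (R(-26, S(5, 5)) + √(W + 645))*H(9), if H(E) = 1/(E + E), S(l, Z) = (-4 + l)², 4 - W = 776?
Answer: -13/9 + I*√127/18 ≈ -1.4444 + 0.62608*I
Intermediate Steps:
W = -772 (W = 4 - 1*776 = 4 - 776 = -772)
H(E) = 1/(2*E)
(R(-26, S(5, 5)) + √(W + 645))*H(9) = (-26*(-4 + 5)² + √(-772 + 645))*((½)/9) = (-26*1² + √(-127))*((½)*(⅑)) = (-26*1 + I*√127)*(1/18) = (-26 + I*√127)*(1/18) = -13/9 + I*√127/18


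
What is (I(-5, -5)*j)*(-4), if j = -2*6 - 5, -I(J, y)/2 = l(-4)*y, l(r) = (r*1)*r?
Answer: 10880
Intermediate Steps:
l(r) = r**2 (l(r) = r*r = r**2)
I(J, y) = -32*y (I(J, y) = -2*(-4)**2*y = -32*y)
j = -17 (j = -12 - 5 = -17)
(I(-5, -5)*j)*(-4) = (-32*(-5)*(-17))*(-4) = (160*(-17))*(-4) = -2720*(-4) = 10880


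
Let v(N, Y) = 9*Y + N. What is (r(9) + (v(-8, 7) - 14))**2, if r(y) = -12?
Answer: 841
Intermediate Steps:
v(N, Y) = N + 9*Y
(r(9) + (v(-8, 7) - 14))**2 = (-12 + ((-8 + 9*7) - 14))**2 = (-12 + ((-8 + 63) - 14))**2 = (-12 + (55 - 14))**2 = (-12 + 41)**2 = 29**2 = 841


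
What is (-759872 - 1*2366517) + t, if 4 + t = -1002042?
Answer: -4128435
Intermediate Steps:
t = -1002046 (t = -4 - 1002042 = -1002046)
(-759872 - 1*2366517) + t = (-759872 - 1*2366517) - 1002046 = (-759872 - 2366517) - 1002046 = -3126389 - 1002046 = -4128435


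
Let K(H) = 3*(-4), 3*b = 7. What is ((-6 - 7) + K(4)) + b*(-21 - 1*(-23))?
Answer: -61/3 ≈ -20.333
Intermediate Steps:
b = 7/3 (b = (⅓)*7 = 7/3 ≈ 2.3333)
K(H) = -12
((-6 - 7) + K(4)) + b*(-21 - 1*(-23)) = ((-6 - 7) - 12) + 7*(-21 - 1*(-23))/3 = (-13 - 12) + 7*(-21 + 23)/3 = -25 + (7/3)*2 = -25 + 14/3 = -61/3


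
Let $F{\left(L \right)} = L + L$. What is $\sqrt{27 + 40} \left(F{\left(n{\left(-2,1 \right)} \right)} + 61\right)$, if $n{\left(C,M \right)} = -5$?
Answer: $51 \sqrt{67} \approx 417.45$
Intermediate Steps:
$F{\left(L \right)} = 2 L$
$\sqrt{27 + 40} \left(F{\left(n{\left(-2,1 \right)} \right)} + 61\right) = \sqrt{27 + 40} \left(2 \left(-5\right) + 61\right) = \sqrt{67} \left(-10 + 61\right) = \sqrt{67} \cdot 51 = 51 \sqrt{67}$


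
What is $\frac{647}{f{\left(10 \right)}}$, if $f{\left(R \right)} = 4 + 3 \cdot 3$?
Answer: $\frac{647}{13} \approx 49.769$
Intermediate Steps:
$f{\left(R \right)} = 13$ ($f{\left(R \right)} = 4 + 9 = 13$)
$\frac{647}{f{\left(10 \right)}} = \frac{647}{13}$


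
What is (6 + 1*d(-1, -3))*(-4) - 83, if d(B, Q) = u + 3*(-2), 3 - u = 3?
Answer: -83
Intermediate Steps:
u = 0 (u = 3 - 1*3 = 3 - 3 = 0)
d(B, Q) = -6 (d(B, Q) = 0 + 3*(-2) = 0 - 6 = -6)
(6 + 1*d(-1, -3))*(-4) - 83 = (6 + 1*(-6))*(-4) - 83 = (6 - 6)*(-4) - 83 = 0*(-4) - 83 = 0 - 83 = -83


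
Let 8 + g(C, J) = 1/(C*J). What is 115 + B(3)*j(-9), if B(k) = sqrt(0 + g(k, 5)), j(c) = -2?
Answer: 115 - 2*I*sqrt(1785)/15 ≈ 115.0 - 5.6332*I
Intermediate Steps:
g(C, J) = -8 + 1/(C*J)
B(k) = sqrt(-8 + 1/(5*k)) (B(k) = sqrt(0 + (-8 + 1/(k*5))) = sqrt(0 + (-8 + (1/5)/k)) = sqrt(0 + (-8 + 1/(5*k))) = sqrt(-8 + 1/(5*k)))
115 + B(3)*j(-9) = 115 + (sqrt(-200 + 5/3)/5)*(-2) = 115 + (sqrt(-595/3)/5)*(-2) = 115 + ((I*sqrt(1785)/3)/5)*(-2) = 115 + (I*sqrt(1785)/15)*(-2) = 115 - 2*I*sqrt(1785)/15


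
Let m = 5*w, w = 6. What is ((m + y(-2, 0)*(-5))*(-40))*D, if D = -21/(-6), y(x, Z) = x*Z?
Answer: -4200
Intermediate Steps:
y(x, Z) = Z*x
D = 7/2 (D = -21*(-1/6) = 7/2 ≈ 3.5000)
m = 30 (m = 5*6 = 30)
((m + y(-2, 0)*(-5))*(-40))*D = ((30 + (0*(-2))*(-5))*(-40))*(7/2) = ((30 + 0*(-5))*(-40))*(7/2) = ((30 + 0)*(-40))*(7/2) = (30*(-40))*(7/2) = -1200*7/2 = -4200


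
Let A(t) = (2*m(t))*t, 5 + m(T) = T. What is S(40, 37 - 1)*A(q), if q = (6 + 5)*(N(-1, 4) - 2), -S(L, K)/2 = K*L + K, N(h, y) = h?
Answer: -7403616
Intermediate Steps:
m(T) = -5 + T
S(L, K) = -2*K - 2*K*L (S(L, K) = -2*(K*L + K) = -2*(K + K*L) = -2*K - 2*K*L)
q = -33 (q = (6 + 5)*(-1 - 2) = 11*(-3) = -33)
A(t) = t*(-10 + 2*t) (A(t) = (2*(-5 + t))*t = (-10 + 2*t)*t = t*(-10 + 2*t))
S(40, 37 - 1)*A(q) = (-2*(37 - 1)*(1 + 40))*(2*(-33)*(-5 - 33)) = (-2*36*41)*(2*(-33)*(-38)) = -2952*2508 = -7403616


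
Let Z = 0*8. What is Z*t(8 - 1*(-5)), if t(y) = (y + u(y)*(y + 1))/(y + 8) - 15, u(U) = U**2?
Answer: 0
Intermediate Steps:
Z = 0
t(y) = -15 + (y + y**2*(1 + y))/(8 + y) (t(y) = (y + y**2*(y + 1))/(y + 8) - 15 = (y + y**2*(1 + y))/(8 + y) - 15 = -15 + (y + y**2*(1 + y))/(8 + y))
Z*t(8 - 1*(-5)) = 0*((-120 + (8 - 1*(-5))**2 + (8 - 1*(-5))**3 - 14*(8 - 1*(-5)))/(8 + (8 - 1*(-5)))) = 0*((-120 + (8 + 5)**2 + (8 + 5)**3 - 14*(8 + 5))/(8 + (8 + 5))) = 0*((-120 + 13**2 + 13**3 - 14*13)/(8 + 13)) = 0*((-120 + 169 + 2197 - 182)/21) = 0*((1/21)*2064) = 0*(688/7) = 0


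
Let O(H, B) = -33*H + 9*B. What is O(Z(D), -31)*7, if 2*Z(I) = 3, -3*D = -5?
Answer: -4599/2 ≈ -2299.5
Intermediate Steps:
D = 5/3 (D = -⅓*(-5) = 5/3 ≈ 1.6667)
Z(I) = 3/2 (Z(I) = (½)*3 = 3/2)
O(Z(D), -31)*7 = (-33*3/2 + 9*(-31))*7 = (-99/2 - 279)*7 = -657/2*7 = -4599/2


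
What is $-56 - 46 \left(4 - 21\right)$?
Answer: $726$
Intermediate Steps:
$-56 - 46 \left(4 - 21\right) = -56 - -782 = -56 + 782 = 726$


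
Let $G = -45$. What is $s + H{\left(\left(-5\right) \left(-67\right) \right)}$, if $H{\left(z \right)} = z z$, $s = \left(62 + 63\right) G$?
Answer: $106600$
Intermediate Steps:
$s = -5625$ ($s = \left(62 + 63\right) \left(-45\right) = 125 \left(-45\right) = -5625$)
$H{\left(z \right)} = z^{2}$
$s + H{\left(\left(-5\right) \left(-67\right) \right)} = -5625 + \left(\left(-5\right) \left(-67\right)\right)^{2} = -5625 + 335^{2} = -5625 + 112225 = 106600$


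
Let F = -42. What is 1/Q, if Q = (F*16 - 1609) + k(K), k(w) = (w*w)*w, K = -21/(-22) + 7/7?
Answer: -10648/24208581 ≈ -0.00043984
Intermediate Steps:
K = 43/22 (K = -21*(-1/22) + 7*(⅐) = 21/22 + 1 = 43/22 ≈ 1.9545)
k(w) = w³ (k(w) = w²*w = w³)
Q = -24208581/10648 (Q = (-42*16 - 1609) + (43/22)³ = (-672 - 1609) + 79507/10648 = -2281 + 79507/10648 = -24208581/10648 ≈ -2273.5)
1/Q = 1/(-24208581/10648) = -10648/24208581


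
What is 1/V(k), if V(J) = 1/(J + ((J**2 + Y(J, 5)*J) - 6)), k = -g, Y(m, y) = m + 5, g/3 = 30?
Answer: 15654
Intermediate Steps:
g = 90 (g = 3*30 = 90)
Y(m, y) = 5 + m
k = -90 (k = -1*90 = -90)
V(J) = 1/(-6 + J + J**2 + J*(5 + J)) (V(J) = 1/(J + ((J**2 + (5 + J)*J) - 6)) = 1/(J + ((J**2 + J*(5 + J)) - 6)) = 1/(J + (-6 + J**2 + J*(5 + J))) = 1/(-6 + J + J**2 + J*(5 + J)))
1/V(k) = 1/(1/(2*(-3 + (-90)**2 + 3*(-90)))) = 1/(1/(2*(-3 + 8100 - 270))) = 1/((1/2)/7827) = 1/((1/2)*(1/7827)) = 1/(1/15654) = 15654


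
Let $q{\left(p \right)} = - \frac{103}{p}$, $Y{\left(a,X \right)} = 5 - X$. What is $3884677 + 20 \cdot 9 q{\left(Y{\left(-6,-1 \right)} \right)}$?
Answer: $3881587$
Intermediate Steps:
$3884677 + 20 \cdot 9 q{\left(Y{\left(-6,-1 \right)} \right)} = 3884677 + 20 \cdot 9 \left(- \frac{103}{5 - -1}\right) = 3884677 + 180 \left(- \frac{103}{5 + 1}\right) = 3884677 + 180 \left(- \frac{103}{6}\right) = 3884677 - 3090 = 3881587$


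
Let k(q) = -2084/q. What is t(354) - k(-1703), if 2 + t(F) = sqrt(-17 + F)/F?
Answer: -5490/1703 + sqrt(337)/354 ≈ -3.1719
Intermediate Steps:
t(F) = -2 + sqrt(-17 + F)/F
t(354) - k(-1703) = (-2 + sqrt(-17 + 354)/354) - (-2084)/(-1703) = (-2 + sqrt(337)/354) - (-2084)*(-1)/1703 = (-2 + sqrt(337)/354) - 1*2084/1703 = (-2 + sqrt(337)/354) - 2084/1703 = -5490/1703 + sqrt(337)/354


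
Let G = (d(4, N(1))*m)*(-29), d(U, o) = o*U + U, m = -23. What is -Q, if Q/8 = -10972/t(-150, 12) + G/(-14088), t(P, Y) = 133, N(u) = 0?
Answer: 154928380/234213 ≈ 661.49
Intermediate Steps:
d(U, o) = U + U*o (d(U, o) = U*o + U = U + U*o)
G = 2668 (G = ((4*(1 + 0))*(-23))*(-29) = ((4*1)*(-23))*(-29) = (4*(-23))*(-29) = -92*(-29) = 2668)
Q = -154928380/234213 (Q = 8*(-10972/133 + 2668/(-14088)) = 8*(-10972*1/133 + 2668*(-1/14088)) = 8*(-10972/133 - 667/3522) = 8*(-38732095/468426) = -154928380/234213 ≈ -661.49)
-Q = -1*(-154928380/234213) = 154928380/234213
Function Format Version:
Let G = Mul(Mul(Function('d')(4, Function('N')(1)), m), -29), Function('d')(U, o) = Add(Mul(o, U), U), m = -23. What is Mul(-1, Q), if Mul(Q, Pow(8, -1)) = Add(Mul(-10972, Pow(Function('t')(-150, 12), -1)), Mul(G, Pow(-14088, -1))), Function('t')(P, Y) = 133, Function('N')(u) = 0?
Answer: Rational(154928380, 234213) ≈ 661.49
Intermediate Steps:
Function('d')(U, o) = Add(U, Mul(U, o)) (Function('d')(U, o) = Add(Mul(U, o), U) = Add(U, Mul(U, o)))
G = 2668 (G = Mul(Mul(Mul(4, Add(1, 0)), -23), -29) = Mul(Mul(Mul(4, 1), -23), -29) = Mul(Mul(4, -23), -29) = Mul(-92, -29) = 2668)
Q = Rational(-154928380, 234213) (Q = Mul(8, Add(Mul(-10972, Pow(133, -1)), Mul(2668, Pow(-14088, -1)))) = Mul(8, Add(Mul(-10972, Rational(1, 133)), Mul(2668, Rational(-1, 14088)))) = Mul(8, Add(Rational(-10972, 133), Rational(-667, 3522))) = Mul(8, Rational(-38732095, 468426)) = Rational(-154928380, 234213) ≈ -661.49)
Mul(-1, Q) = Mul(-1, Rational(-154928380, 234213)) = Rational(154928380, 234213)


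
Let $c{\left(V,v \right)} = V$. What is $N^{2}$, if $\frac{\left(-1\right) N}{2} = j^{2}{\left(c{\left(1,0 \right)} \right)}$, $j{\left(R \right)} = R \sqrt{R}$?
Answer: $4$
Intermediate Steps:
$j{\left(R \right)} = R^{\frac{3}{2}}$
$N = -2$ ($N = - 2 \left(1^{\frac{3}{2}}\right)^{2} = - 2 \cdot 1^{2} = \left(-2\right) 1 = -2$)
$N^{2} = \left(-2\right)^{2} = 4$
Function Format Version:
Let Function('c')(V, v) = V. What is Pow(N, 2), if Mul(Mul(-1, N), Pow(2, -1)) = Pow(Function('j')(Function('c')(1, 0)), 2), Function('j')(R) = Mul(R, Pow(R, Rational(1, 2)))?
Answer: 4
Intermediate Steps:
Function('j')(R) = Pow(R, Rational(3, 2))
N = -2 (N = Mul(-2, Pow(Pow(1, Rational(3, 2)), 2)) = Mul(-2, Pow(1, 2)) = Mul(-2, 1) = -2)
Pow(N, 2) = Pow(-2, 2) = 4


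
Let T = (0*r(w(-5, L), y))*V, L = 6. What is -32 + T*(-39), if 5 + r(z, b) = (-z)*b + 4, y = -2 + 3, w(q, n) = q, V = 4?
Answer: -32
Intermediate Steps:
y = 1
r(z, b) = -1 - b*z (r(z, b) = -5 + ((-z)*b + 4) = -5 + (-b*z + 4) = -5 + (4 - b*z) = -1 - b*z)
T = 0 (T = (0*(-1 - 1*1*(-5)))*4 = (0*(-1 + 5))*4 = (0*4)*4 = 0*4 = 0)
-32 + T*(-39) = -32 + 0*(-39) = -32 + 0 = -32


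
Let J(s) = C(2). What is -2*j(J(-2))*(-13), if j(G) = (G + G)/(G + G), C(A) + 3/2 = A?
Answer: 26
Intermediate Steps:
C(A) = -3/2 + A
J(s) = ½ (J(s) = -3/2 + 2 = ½)
j(G) = 1 (j(G) = (2*G)/((2*G)) = (2*G)*(1/(2*G)) = 1)
-2*j(J(-2))*(-13) = -2*1*(-13) = -2*(-13) = 26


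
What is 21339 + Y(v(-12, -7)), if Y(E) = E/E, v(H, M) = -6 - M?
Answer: 21340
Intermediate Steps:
Y(E) = 1
21339 + Y(v(-12, -7)) = 21339 + 1 = 21340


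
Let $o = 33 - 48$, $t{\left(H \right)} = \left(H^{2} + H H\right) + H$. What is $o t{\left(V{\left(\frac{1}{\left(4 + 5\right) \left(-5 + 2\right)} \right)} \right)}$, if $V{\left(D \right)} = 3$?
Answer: $-315$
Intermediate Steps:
$t{\left(H \right)} = H + 2 H^{2}$ ($t{\left(H \right)} = \left(H^{2} + H^{2}\right) + H = 2 H^{2} + H = H + 2 H^{2}$)
$o = -15$ ($o = 33 - 48 = -15$)
$o t{\left(V{\left(\frac{1}{\left(4 + 5\right) \left(-5 + 2\right)} \right)} \right)} = - 15 \cdot 3 \left(1 + 2 \cdot 3\right) = - 15 \cdot 3 \left(1 + 6\right) = - 15 \cdot 3 \cdot 7 = \left(-15\right) 21 = -315$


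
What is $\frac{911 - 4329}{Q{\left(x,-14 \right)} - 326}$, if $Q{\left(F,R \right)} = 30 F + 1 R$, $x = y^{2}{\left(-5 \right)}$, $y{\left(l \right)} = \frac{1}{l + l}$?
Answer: $\frac{34180}{3397} \approx 10.062$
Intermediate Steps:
$y{\left(l \right)} = \frac{1}{2 l}$
$x = \frac{1}{100}$ ($x = \left(\frac{1}{2 \left(-5\right)}\right)^{2} = \left(\frac{1}{2} \left(- \frac{1}{5}\right)\right)^{2} = \left(- \frac{1}{10}\right)^{2} = \frac{1}{100} \approx 0.01$)
$Q{\left(F,R \right)} = R + 30 F$ ($Q{\left(F,R \right)} = 30 F + R = R + 30 F$)
$\frac{911 - 4329}{Q{\left(x,-14 \right)} - 326} = \frac{911 - 4329}{\left(-14 + 30 \cdot \frac{1}{100}\right) - 326} = - \frac{3418}{\left(-14 + \frac{3}{10}\right) - 326} = - \frac{3418}{- \frac{137}{10} - 326} = - \frac{3418}{- \frac{3397}{10}} = \left(-3418\right) \left(- \frac{10}{3397}\right) = \frac{34180}{3397}$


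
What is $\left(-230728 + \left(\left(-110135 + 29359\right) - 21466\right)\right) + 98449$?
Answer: $-234521$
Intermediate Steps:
$\left(-230728 + \left(\left(-110135 + 29359\right) - 21466\right)\right) + 98449 = \left(-230728 - 102242\right) + 98449 = -332970 + 98449 = -234521$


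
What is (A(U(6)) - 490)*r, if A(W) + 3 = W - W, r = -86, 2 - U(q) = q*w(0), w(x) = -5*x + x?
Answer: 42398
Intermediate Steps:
w(x) = -4*x
U(q) = 2 (U(q) = 2 - q*(-4*0) = 2 - q*0 = 2 - 1*0 = 2 + 0 = 2)
A(W) = -3 (A(W) = -3 + (W - W) = -3 + 0 = -3)
(A(U(6)) - 490)*r = (-3 - 490)*(-86) = -493*(-86) = 42398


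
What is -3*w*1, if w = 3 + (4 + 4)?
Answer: -33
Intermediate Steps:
w = 11 (w = 3 + 8 = 11)
-3*w*1 = -3*11*1 = -33*1 = -33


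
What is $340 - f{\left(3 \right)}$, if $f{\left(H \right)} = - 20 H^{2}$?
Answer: $520$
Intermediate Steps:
$340 - f{\left(3 \right)} = 340 - - 20 \cdot 3^{2} = 340 - \left(-20\right) 9 = 340 - -180 = 340 + 180 = 520$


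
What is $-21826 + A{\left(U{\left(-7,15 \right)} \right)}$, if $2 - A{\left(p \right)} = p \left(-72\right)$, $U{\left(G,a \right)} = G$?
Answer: $-22328$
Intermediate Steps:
$A{\left(p \right)} = 2 + 72 p$ ($A{\left(p \right)} = 2 - p \left(-72\right) = 2 - - 72 p = 2 + 72 p$)
$-21826 + A{\left(U{\left(-7,15 \right)} \right)} = -21826 + \left(2 + 72 \left(-7\right)\right) = -21826 + \left(2 - 504\right) = -21826 - 502 = -22328$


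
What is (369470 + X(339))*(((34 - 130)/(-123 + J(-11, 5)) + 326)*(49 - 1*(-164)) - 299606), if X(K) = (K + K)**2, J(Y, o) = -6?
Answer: -8200671354832/43 ≈ -1.9071e+11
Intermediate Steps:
X(K) = 4*K**2 (X(K) = (2*K)**2 = 4*K**2)
(369470 + X(339))*(((34 - 130)/(-123 + J(-11, 5)) + 326)*(49 - 1*(-164)) - 299606) = (369470 + 4*339**2)*(((34 - 130)/(-123 - 6) + 326)*(49 - 1*(-164)) - 299606) = (369470 + 4*114921)*((-96/(-129) + 326)*(49 + 164) - 299606) = (369470 + 459684)*((-96*(-1/129) + 326)*213 - 299606) = 829154*((32/43 + 326)*213 - 299606) = 829154*((14050/43)*213 - 299606) = 829154*(2992650/43 - 299606) = 829154*(-9890408/43) = -8200671354832/43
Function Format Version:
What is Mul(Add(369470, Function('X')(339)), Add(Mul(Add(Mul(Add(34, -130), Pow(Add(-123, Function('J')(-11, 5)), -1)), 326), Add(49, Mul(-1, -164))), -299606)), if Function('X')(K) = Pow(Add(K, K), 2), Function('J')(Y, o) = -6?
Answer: Rational(-8200671354832, 43) ≈ -1.9071e+11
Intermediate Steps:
Function('X')(K) = Mul(4, Pow(K, 2)) (Function('X')(K) = Pow(Mul(2, K), 2) = Mul(4, Pow(K, 2)))
Mul(Add(369470, Function('X')(339)), Add(Mul(Add(Mul(Add(34, -130), Pow(Add(-123, Function('J')(-11, 5)), -1)), 326), Add(49, Mul(-1, -164))), -299606)) = Mul(Add(369470, Mul(4, Pow(339, 2))), Add(Mul(Add(Mul(Add(34, -130), Pow(Add(-123, -6), -1)), 326), Add(49, Mul(-1, -164))), -299606)) = Mul(Add(369470, Mul(4, 114921)), Add(Mul(Add(Mul(-96, Pow(-129, -1)), 326), Add(49, 164)), -299606)) = Mul(Add(369470, 459684), Add(Mul(Add(Mul(-96, Rational(-1, 129)), 326), 213), -299606)) = Mul(829154, Add(Mul(Add(Rational(32, 43), 326), 213), -299606)) = Mul(829154, Add(Mul(Rational(14050, 43), 213), -299606)) = Mul(829154, Add(Rational(2992650, 43), -299606)) = Mul(829154, Rational(-9890408, 43)) = Rational(-8200671354832, 43)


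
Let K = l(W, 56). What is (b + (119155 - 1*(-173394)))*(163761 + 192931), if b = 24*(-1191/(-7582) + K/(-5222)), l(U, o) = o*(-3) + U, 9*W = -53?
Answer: 442672599397012708/4242129 ≈ 1.0435e+11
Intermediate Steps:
W = -53/9 (W = (1/9)*(-53) = -53/9 ≈ -5.8889)
l(U, o) = U - 3*o (l(U, o) = -3*o + U = U - 3*o)
K = -1565/9 (K = -53/9 - 3*56 = -53/9 - 168 = -1565/9 ≈ -173.89)
b = 135680896/29694903 (b = 24*(-1191/(-7582) - 1565/9/(-5222)) = 24*(-1191*(-1/7582) - 1565/9*(-1/5222)) = 24*(1191/7582 + 1565/46998) = 24*(16960112/89084709) = 135680896/29694903 ≈ 4.5692)
(b + (119155 - 1*(-173394)))*(163761 + 192931) = (135680896/29694903 + (119155 - 1*(-173394)))*(163761 + 192931) = (135680896/29694903 + (119155 + 173394))*356692 = (135680896/29694903 + 292549)*356692 = (8687349858643/29694903)*356692 = 442672599397012708/4242129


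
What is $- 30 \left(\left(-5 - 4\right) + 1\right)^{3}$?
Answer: $15360$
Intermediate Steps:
$- 30 \left(\left(-5 - 4\right) + 1\right)^{3} = - 30 \left(-9 + 1\right)^{3} = - 30 \left(-8\right)^{3} = \left(-30\right) \left(-512\right) = 15360$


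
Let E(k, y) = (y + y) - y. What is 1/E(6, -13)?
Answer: -1/13 ≈ -0.076923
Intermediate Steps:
E(k, y) = y (E(k, y) = 2*y - y = y)
1/E(6, -13) = 1/(-13) = -1/13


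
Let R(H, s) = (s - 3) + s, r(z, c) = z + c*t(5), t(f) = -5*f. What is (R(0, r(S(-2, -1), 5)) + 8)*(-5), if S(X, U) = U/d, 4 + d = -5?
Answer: 11015/9 ≈ 1223.9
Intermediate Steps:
d = -9 (d = -4 - 5 = -9)
S(X, U) = -U/9 (S(X, U) = U/(-9) = U*(-⅑) = -U/9)
r(z, c) = z - 25*c (r(z, c) = z + c*(-5*5) = z + c*(-25) = z - 25*c)
R(H, s) = -3 + 2*s (R(H, s) = (-3 + s) + s = -3 + 2*s)
(R(0, r(S(-2, -1), 5)) + 8)*(-5) = ((-3 + 2*(-⅑*(-1) - 25*5)) + 8)*(-5) = ((-3 + 2*(⅑ - 125)) + 8)*(-5) = ((-3 + 2*(-1124/9)) + 8)*(-5) = ((-3 - 2248/9) + 8)*(-5) = (-2275/9 + 8)*(-5) = -2203/9*(-5) = 11015/9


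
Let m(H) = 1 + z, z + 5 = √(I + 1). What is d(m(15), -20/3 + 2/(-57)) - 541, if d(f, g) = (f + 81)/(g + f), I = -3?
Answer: -103746155/189299 - 284943*I*√2/378598 ≈ -548.05 - 1.0644*I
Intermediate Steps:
z = -5 + I*√2 (z = -5 + √(-3 + 1) = -5 + √(-2) = -5 + I*√2 ≈ -5.0 + 1.4142*I)
m(H) = -4 + I*√2 (m(H) = 1 + (-5 + I*√2) = -4 + I*√2)
d(f, g) = (81 + f)/(f + g)
d(m(15), -20/3 + 2/(-57)) - 541 = (81 + (-4 + I*√2))/((-4 + I*√2) + (-20/3 + 2/(-57))) - 541 = (77 + I*√2)/((-4 + I*√2) + (-20*⅓ + 2*(-1/57))) - 541 = (77 + I*√2)/((-4 + I*√2) + (-20/3 - 2/57)) - 541 = (77 + I*√2)/((-4 + I*√2) - 382/57) - 541 = (77 + I*√2)/(-610/57 + I*√2) - 541 = -541 + (77 + I*√2)/(-610/57 + I*√2)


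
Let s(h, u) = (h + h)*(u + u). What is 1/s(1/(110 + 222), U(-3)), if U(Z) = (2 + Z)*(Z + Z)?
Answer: 83/6 ≈ 13.833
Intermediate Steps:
U(Z) = 2*Z*(2 + Z) (U(Z) = (2 + Z)*(2*Z) = 2*Z*(2 + Z))
s(h, u) = 4*h*u (s(h, u) = (2*h)*(2*u) = 4*h*u)
1/s(1/(110 + 222), U(-3)) = 1/(4*(2*(-3)*(2 - 3))/(110 + 222)) = 1/(4*(2*(-3)*(-1))/332) = 1/(4*(1/332)*6) = 1/(6/83) = 83/6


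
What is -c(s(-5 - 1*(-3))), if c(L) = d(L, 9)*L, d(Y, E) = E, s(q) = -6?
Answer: 54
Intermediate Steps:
c(L) = 9*L
-c(s(-5 - 1*(-3))) = -9*(-6) = -1*(-54) = 54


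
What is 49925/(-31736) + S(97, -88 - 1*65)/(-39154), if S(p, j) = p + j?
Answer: -976493117/621295672 ≈ -1.5717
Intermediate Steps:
S(p, j) = j + p
49925/(-31736) + S(97, -88 - 1*65)/(-39154) = 49925/(-31736) + ((-88 - 1*65) + 97)/(-39154) = 49925*(-1/31736) + ((-88 - 65) + 97)*(-1/39154) = -49925/31736 + (-153 + 97)*(-1/39154) = -49925/31736 - 56*(-1/39154) = -49925/31736 + 28/19577 = -976493117/621295672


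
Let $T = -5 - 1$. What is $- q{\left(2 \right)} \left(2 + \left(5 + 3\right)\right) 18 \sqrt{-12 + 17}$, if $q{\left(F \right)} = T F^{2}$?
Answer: $4320 \sqrt{5} \approx 9659.8$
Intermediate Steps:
$T = -6$
$q{\left(F \right)} = - 6 F^{2}$
$- q{\left(2 \right)} \left(2 + \left(5 + 3\right)\right) 18 \sqrt{-12 + 17} = - \left(-6\right) 2^{2} \left(2 + \left(5 + 3\right)\right) 18 \sqrt{-12 + 17} = - \left(-6\right) 4 \left(2 + 8\right) 18 \sqrt{5} = \left(-1\right) \left(-24\right) 10 \cdot 18 \sqrt{5} = 24 \cdot 10 \cdot 18 \sqrt{5} = 240 \cdot 18 \sqrt{5} = 4320 \sqrt{5}$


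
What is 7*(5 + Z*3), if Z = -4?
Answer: -49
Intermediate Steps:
7*(5 + Z*3) = 7*(5 - 4*3) = 7*(5 - 12) = 7*(-7) = -49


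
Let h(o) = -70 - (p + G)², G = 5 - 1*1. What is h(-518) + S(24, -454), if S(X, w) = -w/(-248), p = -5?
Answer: -9031/124 ≈ -72.831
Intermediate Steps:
G = 4 (G = 5 - 1 = 4)
S(X, w) = w/248 (S(X, w) = -w*(-1/248) = w/248)
h(o) = -71 (h(o) = -70 - (-5 + 4)² = -70 - 1*(-1)² = -70 - 1*1 = -70 - 1 = -71)
h(-518) + S(24, -454) = -71 + (1/248)*(-454) = -71 - 227/124 = -9031/124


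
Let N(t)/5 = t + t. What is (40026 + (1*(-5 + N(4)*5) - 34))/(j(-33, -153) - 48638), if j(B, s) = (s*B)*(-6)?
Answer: -5741/11276 ≈ -0.50913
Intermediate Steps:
N(t) = 10*t (N(t) = 5*(t + t) = 5*(2*t) = 10*t)
j(B, s) = -6*B*s (j(B, s) = (B*s)*(-6) = -6*B*s)
(40026 + (1*(-5 + N(4)*5) - 34))/(j(-33, -153) - 48638) = (40026 + (1*(-5 + (10*4)*5) - 34))/(-6*(-33)*(-153) - 48638) = (40026 + (1*(-5 + 40*5) - 34))/(-30294 - 48638) = (40026 + (1*(-5 + 200) - 34))/(-78932) = (40026 + (1*195 - 34))*(-1/78932) = (40026 + (195 - 34))*(-1/78932) = (40026 + 161)*(-1/78932) = 40187*(-1/78932) = -5741/11276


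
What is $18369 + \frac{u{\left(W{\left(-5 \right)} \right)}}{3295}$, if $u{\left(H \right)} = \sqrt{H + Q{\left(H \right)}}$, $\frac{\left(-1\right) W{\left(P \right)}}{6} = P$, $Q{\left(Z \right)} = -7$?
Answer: $18369 + \frac{\sqrt{23}}{3295} \approx 18369.0$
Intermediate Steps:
$W{\left(P \right)} = - 6 P$
$u{\left(H \right)} = \sqrt{-7 + H}$ ($u{\left(H \right)} = \sqrt{H - 7} = \sqrt{-7 + H}$)
$18369 + \frac{u{\left(W{\left(-5 \right)} \right)}}{3295} = 18369 + \frac{\sqrt{-7 - -30}}{3295} = 18369 + \sqrt{-7 + 30} \cdot \frac{1}{3295} = 18369 + \sqrt{23} \cdot \frac{1}{3295} = 18369 + \frac{\sqrt{23}}{3295}$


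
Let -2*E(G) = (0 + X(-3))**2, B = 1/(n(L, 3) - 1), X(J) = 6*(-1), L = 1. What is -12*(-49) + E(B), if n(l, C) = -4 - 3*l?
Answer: 570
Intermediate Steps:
X(J) = -6
B = -1/8 (B = 1/((-4 - 3*1) - 1) = 1/((-4 - 3) - 1) = 1/(-7 - 1) = 1/(-8) = -1/8 ≈ -0.12500)
E(G) = -18 (E(G) = -(0 - 6)**2/2 = -1/2*(-6)**2 = -1/2*36 = -18)
-12*(-49) + E(B) = -12*(-49) - 18 = 588 - 18 = 570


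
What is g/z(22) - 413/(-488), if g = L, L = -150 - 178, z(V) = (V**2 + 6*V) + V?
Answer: 51715/155672 ≈ 0.33220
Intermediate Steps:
z(V) = V**2 + 7*V
L = -328
g = -328
g/z(22) - 413/(-488) = -328*1/(22*(7 + 22)) - 413/(-488) = -328/(22*29) - 413*(-1/488) = -328/638 + 413/488 = -328*1/638 + 413/488 = -164/319 + 413/488 = 51715/155672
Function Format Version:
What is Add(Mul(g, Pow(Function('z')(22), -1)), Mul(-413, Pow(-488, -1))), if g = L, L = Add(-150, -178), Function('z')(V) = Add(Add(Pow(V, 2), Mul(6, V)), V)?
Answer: Rational(51715, 155672) ≈ 0.33220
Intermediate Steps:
Function('z')(V) = Add(Pow(V, 2), Mul(7, V))
L = -328
g = -328
Add(Mul(g, Pow(Function('z')(22), -1)), Mul(-413, Pow(-488, -1))) = Add(Mul(-328, Pow(Mul(22, Add(7, 22)), -1)), Mul(-413, Pow(-488, -1))) = Add(Mul(-328, Pow(Mul(22, 29), -1)), Mul(-413, Rational(-1, 488))) = Add(Mul(-328, Pow(638, -1)), Rational(413, 488)) = Add(Mul(-328, Rational(1, 638)), Rational(413, 488)) = Add(Rational(-164, 319), Rational(413, 488)) = Rational(51715, 155672)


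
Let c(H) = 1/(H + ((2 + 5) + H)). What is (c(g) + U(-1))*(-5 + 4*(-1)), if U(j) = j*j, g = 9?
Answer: -234/25 ≈ -9.3600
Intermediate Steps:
U(j) = j²
c(H) = 1/(7 + 2*H) (c(H) = 1/(H + (7 + H)) = 1/(7 + 2*H))
(c(g) + U(-1))*(-5 + 4*(-1)) = (1/(7 + 2*9) + (-1)²)*(-5 + 4*(-1)) = (1/(7 + 18) + 1)*(-5 - 4) = (1/25 + 1)*(-9) = (26/25)*(-9) = -234/25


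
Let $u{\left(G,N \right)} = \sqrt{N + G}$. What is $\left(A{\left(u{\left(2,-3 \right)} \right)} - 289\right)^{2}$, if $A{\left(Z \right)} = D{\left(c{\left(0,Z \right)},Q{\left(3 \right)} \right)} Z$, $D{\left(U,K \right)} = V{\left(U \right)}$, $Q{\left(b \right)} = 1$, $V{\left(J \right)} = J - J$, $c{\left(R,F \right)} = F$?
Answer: $83521$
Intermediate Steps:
$V{\left(J \right)} = 0$
$D{\left(U,K \right)} = 0$
$u{\left(G,N \right)} = \sqrt{G + N}$
$A{\left(Z \right)} = 0$ ($A{\left(Z \right)} = 0 Z = 0$)
$\left(A{\left(u{\left(2,-3 \right)} \right)} - 289\right)^{2} = \left(0 - 289\right)^{2} = \left(-289\right)^{2} = 83521$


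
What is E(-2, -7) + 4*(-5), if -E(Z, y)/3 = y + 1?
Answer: -2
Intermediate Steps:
E(Z, y) = -3 - 3*y (E(Z, y) = -3*(y + 1) = -3*(1 + y) = -3 - 3*y)
E(-2, -7) + 4*(-5) = (-3 - 3*(-7)) + 4*(-5) = (-3 + 21) - 20 = 18 - 20 = -2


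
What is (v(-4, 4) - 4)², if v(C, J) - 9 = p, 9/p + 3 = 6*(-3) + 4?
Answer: 5776/289 ≈ 19.986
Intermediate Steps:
p = -9/17 (p = 9/(-3 + (6*(-3) + 4)) = 9/(-3 + (-18 + 4)) = 9/(-3 - 14) = 9/(-17) = 9*(-1/17) = -9/17 ≈ -0.52941)
v(C, J) = 144/17 (v(C, J) = 9 - 9/17 = 144/17)
(v(-4, 4) - 4)² = (144/17 - 4)² = (76/17)² = 5776/289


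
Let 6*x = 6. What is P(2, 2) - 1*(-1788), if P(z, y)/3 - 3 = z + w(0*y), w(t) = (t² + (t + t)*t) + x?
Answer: 1806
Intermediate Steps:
x = 1 (x = (⅙)*6 = 1)
w(t) = 1 + 3*t² (w(t) = (t² + (t + t)*t) + 1 = (t² + (2*t)*t) + 1 = (t² + 2*t²) + 1 = 3*t² + 1 = 1 + 3*t²)
P(z, y) = 12 + 3*z (P(z, y) = 9 + 3*(z + (1 + 3*(0*y)²)) = 9 + 3*(z + (1 + 3*0²)) = 9 + 3*(z + (1 + 3*0)) = 9 + 3*(z + (1 + 0)) = 9 + 3*(z + 1) = 9 + 3*(1 + z) = 9 + (3 + 3*z) = 12 + 3*z)
P(2, 2) - 1*(-1788) = (12 + 3*2) - 1*(-1788) = (12 + 6) + 1788 = 18 + 1788 = 1806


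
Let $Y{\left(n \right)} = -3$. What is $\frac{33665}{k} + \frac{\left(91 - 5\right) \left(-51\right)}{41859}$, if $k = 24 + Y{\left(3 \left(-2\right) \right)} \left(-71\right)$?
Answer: $\frac{156460417}{1102287} \approx 141.94$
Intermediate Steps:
$k = 237$ ($k = 24 - -213 = 24 + 213 = 237$)
$\frac{33665}{k} + \frac{\left(91 - 5\right) \left(-51\right)}{41859} = \frac{33665}{237} + \frac{\left(91 - 5\right) \left(-51\right)}{41859} = 33665 \cdot \frac{1}{237} + 86 \left(-51\right) \frac{1}{41859} = \frac{33665}{237} - \frac{1462}{13953} = \frac{156460417}{1102287}$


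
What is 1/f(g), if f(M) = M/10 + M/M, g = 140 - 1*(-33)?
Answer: 10/183 ≈ 0.054645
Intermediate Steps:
g = 173 (g = 140 + 33 = 173)
f(M) = 1 + M/10 (f(M) = M*(⅒) + 1 = M/10 + 1 = 1 + M/10)
1/f(g) = 1/(1 + (⅒)*173) = 1/(1 + 173/10) = 1/(183/10) = 10/183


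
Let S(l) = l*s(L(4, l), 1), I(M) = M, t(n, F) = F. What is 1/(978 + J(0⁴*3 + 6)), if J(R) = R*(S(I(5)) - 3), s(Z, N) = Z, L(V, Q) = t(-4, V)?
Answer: 1/1080 ≈ 0.00092593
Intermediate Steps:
L(V, Q) = V
S(l) = 4*l (S(l) = l*4 = 4*l)
J(R) = 17*R (J(R) = R*(4*5 - 3) = R*(20 - 3) = R*17 = 17*R)
1/(978 + J(0⁴*3 + 6)) = 1/(978 + 17*(0⁴*3 + 6)) = 1/(978 + 17*(0*3 + 6)) = 1/(978 + 17*(0 + 6)) = 1/(978 + 17*6) = 1/(978 + 102) = 1/1080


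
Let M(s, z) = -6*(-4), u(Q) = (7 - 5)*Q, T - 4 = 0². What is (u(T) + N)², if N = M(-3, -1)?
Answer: 1024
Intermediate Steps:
T = 4 (T = 4 + 0² = 4 + 0 = 4)
u(Q) = 2*Q
M(s, z) = 24
N = 24
(u(T) + N)² = (2*4 + 24)² = (8 + 24)² = 32² = 1024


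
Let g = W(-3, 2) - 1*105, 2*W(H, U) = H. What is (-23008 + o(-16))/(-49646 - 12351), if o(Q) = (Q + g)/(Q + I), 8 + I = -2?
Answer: 1196171/3223844 ≈ 0.37104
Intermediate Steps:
I = -10 (I = -8 - 2 = -10)
W(H, U) = H/2
g = -213/2 (g = (½)*(-3) - 1*105 = -3/2 - 105 = -213/2 ≈ -106.50)
o(Q) = (-213/2 + Q)/(-10 + Q) (o(Q) = (Q - 213/2)/(Q - 10) = (-213/2 + Q)/(-10 + Q))
(-23008 + o(-16))/(-49646 - 12351) = (-23008 + (-213/2 - 16)/(-10 - 16))/(-49646 - 12351) = (-23008 - 245/2/(-26))/(-61997) = (-23008 - 1/26*(-245/2))*(-1/61997) = (-23008 + 245/52)*(-1/61997) = -1196171/52*(-1/61997) = 1196171/3223844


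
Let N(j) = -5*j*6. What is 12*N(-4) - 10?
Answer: 1430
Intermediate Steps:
N(j) = -30*j
12*N(-4) - 10 = 12*(-30*(-4)) - 10 = 12*120 - 10 = 1440 - 10 = 1430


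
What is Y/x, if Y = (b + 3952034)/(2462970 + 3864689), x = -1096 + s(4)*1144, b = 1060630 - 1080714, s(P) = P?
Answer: 131065/734008444 ≈ 0.00017856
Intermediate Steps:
b = -20084
x = 3480 (x = -1096 + 4*1144 = -1096 + 4576 = 3480)
Y = 3931950/6327659 (Y = (-20084 + 3952034)/(2462970 + 3864689) = 3931950/6327659 ≈ 0.62139)
Y/x = (3931950/6327659)/3480 = (3931950/6327659)*(1/3480) = 131065/734008444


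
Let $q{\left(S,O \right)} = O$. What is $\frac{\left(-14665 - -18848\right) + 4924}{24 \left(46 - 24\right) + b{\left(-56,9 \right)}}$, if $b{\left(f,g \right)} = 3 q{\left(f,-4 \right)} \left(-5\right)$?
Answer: $\frac{1301}{84} \approx 15.488$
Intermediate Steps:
$b{\left(f,g \right)} = 60$ ($b{\left(f,g \right)} = 3 \left(-4\right) \left(-5\right) = \left(-12\right) \left(-5\right) = 60$)
$\frac{\left(-14665 - -18848\right) + 4924}{24 \left(46 - 24\right) + b{\left(-56,9 \right)}} = \frac{\left(-14665 - -18848\right) + 4924}{24 \left(46 - 24\right) + 60} = \frac{\left(-14665 + 18848\right) + 4924}{24 \cdot 22 + 60} = \frac{4183 + 4924}{528 + 60} = \frac{9107}{588} = 9107 \cdot \frac{1}{588} = \frac{1301}{84}$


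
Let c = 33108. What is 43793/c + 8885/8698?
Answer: 337538047/143986692 ≈ 2.3442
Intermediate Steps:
43793/c + 8885/8698 = 43793/33108 + 8885/8698 = 337538047/143986692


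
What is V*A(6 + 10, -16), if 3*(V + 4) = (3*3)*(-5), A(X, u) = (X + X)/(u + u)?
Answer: 19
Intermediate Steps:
A(X, u) = X/u (A(X, u) = (2*X)/((2*u)) = (2*X)*(1/(2*u)) = X/u)
V = -19 (V = -4 + ((3*3)*(-5))/3 = -4 + (9*(-5))/3 = -4 + (⅓)*(-45) = -4 - 15 = -19)
V*A(6 + 10, -16) = -19*(6 + 10)/(-16) = -304*(-1)/16 = -19*(-1) = 19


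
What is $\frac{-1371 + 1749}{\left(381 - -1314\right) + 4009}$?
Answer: $\frac{189}{2852} \approx 0.066269$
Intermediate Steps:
$\frac{-1371 + 1749}{\left(381 - -1314\right) + 4009} = \frac{378}{\left(381 + 1314\right) + 4009} = \frac{378}{1695 + 4009} = \frac{378}{5704} = 378 \cdot \frac{1}{5704} = \frac{189}{2852}$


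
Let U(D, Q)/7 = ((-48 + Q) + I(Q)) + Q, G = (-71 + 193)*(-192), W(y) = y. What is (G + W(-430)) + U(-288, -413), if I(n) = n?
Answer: -32863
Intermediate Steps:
G = -23424 (G = 122*(-192) = -23424)
U(D, Q) = -336 + 21*Q (U(D, Q) = 7*(((-48 + Q) + Q) + Q) = 7*((-48 + 2*Q) + Q) = 7*(-48 + 3*Q) = -336 + 21*Q)
(G + W(-430)) + U(-288, -413) = (-23424 - 430) + (-336 + 21*(-413)) = -23854 + (-336 - 8673) = -23854 - 9009 = -32863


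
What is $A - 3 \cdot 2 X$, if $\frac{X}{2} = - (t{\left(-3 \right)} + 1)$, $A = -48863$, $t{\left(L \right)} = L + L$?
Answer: $-48923$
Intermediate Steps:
$t{\left(L \right)} = 2 L$
$X = 10$ ($X = 2 \left(- (2 \left(-3\right) + 1)\right) = 2 \left(- (-6 + 1)\right) = 2 \left(\left(-1\right) \left(-5\right)\right) = 2 \cdot 5 = 10$)
$A - 3 \cdot 2 X = -48863 - 3 \cdot 2 \cdot 10 = -48863 - 6 \cdot 10 = -48863 - 60 = -48923$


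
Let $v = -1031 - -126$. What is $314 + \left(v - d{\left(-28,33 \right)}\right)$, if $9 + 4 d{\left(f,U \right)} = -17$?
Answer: $- \frac{1169}{2} \approx -584.5$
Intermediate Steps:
$d{\left(f,U \right)} = - \frac{13}{2}$ ($d{\left(f,U \right)} = - \frac{9}{4} + \frac{1}{4} \left(-17\right) = - \frac{9}{4} - \frac{17}{4} = - \frac{13}{2}$)
$v = -905$ ($v = -1031 + 126 = -905$)
$314 + \left(v - d{\left(-28,33 \right)}\right) = 314 - \frac{1797}{2} = - \frac{1169}{2}$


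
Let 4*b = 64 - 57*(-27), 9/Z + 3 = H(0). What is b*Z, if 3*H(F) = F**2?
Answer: -4809/4 ≈ -1202.3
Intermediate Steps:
H(F) = F**2/3
Z = -3 (Z = 9/(-3 + (1/3)*0**2) = 9/(-3 + (1/3)*0) = 9/(-3 + 0) = 9/(-3) = 9*(-1/3) = -3)
b = 1603/4 (b = (64 - 57*(-27))/4 = (64 + 1539)/4 = (1/4)*1603 = 1603/4 ≈ 400.75)
b*Z = (1603/4)*(-3) = -4809/4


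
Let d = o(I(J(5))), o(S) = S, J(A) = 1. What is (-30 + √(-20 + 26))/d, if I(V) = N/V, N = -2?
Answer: 15 - √6/2 ≈ 13.775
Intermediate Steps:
I(V) = -2/V
d = -2 (d = -2/1 = -2*1 = -2)
(-30 + √(-20 + 26))/d = (-30 + √(-20 + 26))/(-2) = -(-30 + √6)/2 = 15 - √6/2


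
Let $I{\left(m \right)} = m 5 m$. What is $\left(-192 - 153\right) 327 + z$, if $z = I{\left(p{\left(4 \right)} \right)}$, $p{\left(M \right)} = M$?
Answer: $-112735$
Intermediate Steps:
$I{\left(m \right)} = 5 m^{2}$
$z = 80$ ($z = 5 \cdot 4^{2} = 5 \cdot 16 = 80$)
$\left(-192 - 153\right) 327 + z = \left(-192 - 153\right) 327 + 80 = \left(-345\right) 327 + 80 = -112815 + 80 = -112735$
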